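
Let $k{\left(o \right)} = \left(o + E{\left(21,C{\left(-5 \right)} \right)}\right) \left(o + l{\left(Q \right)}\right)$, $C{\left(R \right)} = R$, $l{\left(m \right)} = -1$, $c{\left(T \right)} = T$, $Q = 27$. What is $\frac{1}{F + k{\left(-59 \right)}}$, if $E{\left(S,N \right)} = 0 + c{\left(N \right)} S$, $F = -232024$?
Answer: $- \frac{1}{222184} \approx -4.5008 \cdot 10^{-6}$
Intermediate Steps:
$E{\left(S,N \right)} = N S$ ($E{\left(S,N \right)} = 0 + N S = N S$)
$k{\left(o \right)} = \left(-1 + o\right) \left(-105 + o\right)$ ($k{\left(o \right)} = \left(o - 105\right) \left(o - 1\right) = \left(o - 105\right) \left(-1 + o\right) = \left(-105 + o\right) \left(-1 + o\right) = \left(-1 + o\right) \left(-105 + o\right)$)
$\frac{1}{F + k{\left(-59 \right)}} = \frac{1}{-232024 + \left(105 + \left(-59\right)^{2} - -6254\right)} = \frac{1}{-232024 + \left(105 + 3481 + 6254\right)} = \frac{1}{-232024 + 9840} = \frac{1}{-222184} = - \frac{1}{222184}$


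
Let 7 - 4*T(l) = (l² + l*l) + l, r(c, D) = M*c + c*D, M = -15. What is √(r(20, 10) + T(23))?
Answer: I*√1474/2 ≈ 19.196*I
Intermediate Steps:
r(c, D) = -15*c + D*c (r(c, D) = -15*c + c*D = -15*c + D*c)
T(l) = 7/4 - l²/2 - l/4 (T(l) = 7/4 - ((l² + l*l) + l)/4 = 7/4 - ((l² + l²) + l)/4 = 7/4 - (2*l² + l)/4 = 7/4 - (l + 2*l²)/4 = 7/4 + (-l²/2 - l/4) = 7/4 - l²/2 - l/4)
√(r(20, 10) + T(23)) = √(20*(-15 + 10) + (7/4 - ½*23² - ¼*23)) = √(20*(-5) + (7/4 - ½*529 - 23/4)) = √(-100 + (7/4 - 529/2 - 23/4)) = √(-100 - 537/2) = √(-737/2) = I*√1474/2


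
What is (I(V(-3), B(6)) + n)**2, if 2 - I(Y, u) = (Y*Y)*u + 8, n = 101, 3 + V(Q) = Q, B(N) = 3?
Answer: 169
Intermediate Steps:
V(Q) = -3 + Q
I(Y, u) = -6 - u*Y**2 (I(Y, u) = 2 - ((Y*Y)*u + 8) = 2 - (Y**2*u + 8) = 2 - (u*Y**2 + 8) = 2 - (8 + u*Y**2) = 2 + (-8 - u*Y**2) = -6 - u*Y**2)
(I(V(-3), B(6)) + n)**2 = ((-6 - 1*3*(-3 - 3)**2) + 101)**2 = ((-6 - 1*3*(-6)**2) + 101)**2 = ((-6 - 1*3*36) + 101)**2 = ((-6 - 108) + 101)**2 = (-114 + 101)**2 = (-13)**2 = 169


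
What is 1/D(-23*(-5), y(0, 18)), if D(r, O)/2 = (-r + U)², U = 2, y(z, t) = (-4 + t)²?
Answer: 1/25538 ≈ 3.9157e-5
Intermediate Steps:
D(r, O) = 2*(2 - r)² (D(r, O) = 2*(-r + 2)² = 2*(2 - r)²)
1/D(-23*(-5), y(0, 18)) = 1/(2*(-2 - 23*(-5))²) = 1/(2*(-2 + 115)²) = 1/(2*113²) = 1/(2*12769) = 1/25538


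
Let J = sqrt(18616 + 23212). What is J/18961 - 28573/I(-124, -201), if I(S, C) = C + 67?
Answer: 28573/134 + 2*sqrt(10457)/18961 ≈ 213.24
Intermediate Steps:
J = 2*sqrt(10457) (J = sqrt(41828) = 2*sqrt(10457) ≈ 204.52)
I(S, C) = 67 + C
J/18961 - 28573/I(-124, -201) = (2*sqrt(10457))/18961 - 28573/(67 - 201) = (2*sqrt(10457))*(1/18961) - 28573/(-134) = 2*sqrt(10457)/18961 - 28573*(-1/134) = 2*sqrt(10457)/18961 + 28573/134 = 28573/134 + 2*sqrt(10457)/18961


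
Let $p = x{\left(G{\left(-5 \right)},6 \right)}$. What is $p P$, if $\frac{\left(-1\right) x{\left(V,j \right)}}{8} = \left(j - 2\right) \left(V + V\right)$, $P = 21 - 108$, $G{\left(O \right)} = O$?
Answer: $-27840$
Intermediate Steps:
$P = -87$ ($P = 21 - 108 = -87$)
$x{\left(V,j \right)} = - 16 V \left(-2 + j\right)$ ($x{\left(V,j \right)} = - 8 \left(j - 2\right) \left(V + V\right) = - 8 \left(-2 + j\right) 2 V = - 8 \cdot 2 V \left(-2 + j\right) = - 16 V \left(-2 + j\right)$)
$p = 320$ ($p = 16 \left(-5\right) \left(2 - 6\right) = 16 \left(-5\right) \left(-4\right) = 320$)
$p P = 320 \left(-87\right) = -27840$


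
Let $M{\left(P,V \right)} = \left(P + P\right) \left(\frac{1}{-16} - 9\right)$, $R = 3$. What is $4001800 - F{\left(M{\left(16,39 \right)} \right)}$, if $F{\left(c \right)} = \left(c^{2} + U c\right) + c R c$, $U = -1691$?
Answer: $3175010$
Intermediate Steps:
$M{\left(P,V \right)} = - \frac{145 P}{8}$ ($M{\left(P,V \right)} = 2 P \left(- \frac{1}{16} - 9\right) = 2 P \left(- \frac{145}{16}\right) = - \frac{145 P}{8}$)
$F{\left(c \right)} = - 1691 c + 4 c^{2}$ ($F{\left(c \right)} = \left(c^{2} - 1691 c\right) + c 3 c = \left(c^{2} - 1691 c\right) + 3 c c = \left(c^{2} - 1691 c\right) + 3 c^{2} = - 1691 c + 4 c^{2}$)
$4001800 - F{\left(M{\left(16,39 \right)} \right)} = 4001800 - \left(- \frac{145}{8}\right) 16 \left(-1691 + 4 \left(\left(- \frac{145}{8}\right) 16\right)\right) = 4001800 - - 290 \left(-1691 + 4 \left(-290\right)\right) = 4001800 - - 290 \left(-1691 - 1160\right) = 4001800 - \left(-290\right) \left(-2851\right) = 4001800 - 826790 = 3175010$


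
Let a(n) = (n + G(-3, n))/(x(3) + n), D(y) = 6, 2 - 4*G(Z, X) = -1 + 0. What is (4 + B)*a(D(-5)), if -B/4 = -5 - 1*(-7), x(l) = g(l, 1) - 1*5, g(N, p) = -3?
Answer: 27/2 ≈ 13.500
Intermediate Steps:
G(Z, X) = ¾ (G(Z, X) = ½ - (-1 + 0)/4 = ½ - ¼*(-1) = ½ + ¼ = ¾)
x(l) = -8 (x(l) = -3 - 1*5 = -3 - 5 = -8)
a(n) = (¾ + n)/(-8 + n) (a(n) = (n + ¾)/(-8 + n) = (¾ + n)/(-8 + n))
B = -8 (B = -4*(-5 - 1*(-7)) = -4*(-5 + 7) = -4*2 = -8)
(4 + B)*a(D(-5)) = (4 - 8)*((¾ + 6)/(-8 + 6)) = -4*27/((-2)*4) = -(-2)*27/4 = -4*(-27/8) = 27/2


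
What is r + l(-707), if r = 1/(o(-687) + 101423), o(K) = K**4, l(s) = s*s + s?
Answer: 111186295540666529/222754838384 ≈ 4.9914e+5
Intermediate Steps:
l(s) = s + s**2 (l(s) = s**2 + s = s + s**2)
r = 1/222754838384 (r = 1/((-687)**4 + 101423) = 1/(222754736961 + 101423) = 1/222754838384 ≈ 4.4892e-12)
r + l(-707) = 1/222754838384 - 707*(1 - 707) = 1/222754838384 - 707*(-706) = 1/222754838384 + 499142 = 111186295540666529/222754838384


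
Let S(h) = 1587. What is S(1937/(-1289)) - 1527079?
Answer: -1525492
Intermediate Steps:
S(1937/(-1289)) - 1527079 = 1587 - 1527079 = -1525492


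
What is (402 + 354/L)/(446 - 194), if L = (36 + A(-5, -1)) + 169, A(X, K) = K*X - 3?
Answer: 6964/4347 ≈ 1.6020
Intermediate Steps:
A(X, K) = -3 + K*X
L = 207 (L = (36 + (-3 - 1*(-5))) + 169 = (36 + (-3 + 5)) + 169 = (36 + 2) + 169 = 38 + 169 = 207)
(402 + 354/L)/(446 - 194) = (402 + 354/207)/(446 - 194) = (402 + 354*(1/207))/252 = (402 + 118/69)*(1/252) = (27856/69)*(1/252) = 6964/4347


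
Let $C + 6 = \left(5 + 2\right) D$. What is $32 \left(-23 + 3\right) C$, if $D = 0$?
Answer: $3840$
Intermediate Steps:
$C = -6$ ($C = -6 + \left(5 + 2\right) 0 = -6 + 7 \cdot 0 = -6 + 0 = -6$)
$32 \left(-23 + 3\right) C = 32 \left(-23 + 3\right) \left(-6\right) = 32 \left(-20\right) \left(-6\right) = \left(-640\right) \left(-6\right) = 3840$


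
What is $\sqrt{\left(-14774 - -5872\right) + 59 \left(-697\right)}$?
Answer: $5 i \sqrt{2001} \approx 223.66 i$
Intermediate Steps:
$\sqrt{\left(-14774 - -5872\right) + 59 \left(-697\right)} = \sqrt{\left(-14774 + 5872\right) - 41123} = \sqrt{-8902 - 41123} = \sqrt{-50025} = 5 i \sqrt{2001}$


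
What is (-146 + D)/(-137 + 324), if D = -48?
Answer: -194/187 ≈ -1.0374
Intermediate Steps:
(-146 + D)/(-137 + 324) = (-146 - 48)/(-137 + 324) = -194/187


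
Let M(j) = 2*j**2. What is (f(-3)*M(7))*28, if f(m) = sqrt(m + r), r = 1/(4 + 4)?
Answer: 686*I*sqrt(46) ≈ 4652.7*I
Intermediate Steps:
r = 1/8 ≈ 0.12500
f(m) = sqrt(1/8 + m) (f(m) = sqrt(m + 1/8) = sqrt(1/8 + m))
(f(-3)*M(7))*28 = ((sqrt(2 + 16*(-3))/4)*(2*7**2))*28 = ((sqrt(2 - 48)/4)*(2*49))*28 = ((sqrt(-46)/4)*98)*28 = (((I*sqrt(46))/4)*98)*28 = ((I*sqrt(46)/4)*98)*28 = (49*I*sqrt(46)/2)*28 = 686*I*sqrt(46)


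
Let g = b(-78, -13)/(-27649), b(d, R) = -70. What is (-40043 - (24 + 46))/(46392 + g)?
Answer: -1109084337/1282692478 ≈ -0.86465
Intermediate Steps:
g = 70/27649 (g = -70/(-27649) = -70*(-1/27649) = 70/27649 ≈ 0.0025317)
(-40043 - (24 + 46))/(46392 + g) = (-40043 - (24 + 46))/(46392 + 70/27649) = (-40043 - 1*70)/(1282692478/27649) = (-40043 - 70)*(27649/1282692478) = -40113*27649/1282692478 = -1109084337/1282692478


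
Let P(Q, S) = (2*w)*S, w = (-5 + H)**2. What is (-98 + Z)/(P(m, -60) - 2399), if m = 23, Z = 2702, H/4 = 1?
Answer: -2604/2519 ≈ -1.0337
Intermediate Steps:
H = 4 (H = 4*1 = 4)
w = 1 (w = (-5 + 4)**2 = (-1)**2 = 1)
P(Q, S) = 2*S (P(Q, S) = (2*1)*S = 2*S)
(-98 + Z)/(P(m, -60) - 2399) = (-98 + 2702)/(2*(-60) - 2399) = 2604/(-120 - 2399) = 2604/(-2519) = 2604*(-1/2519) = -2604/2519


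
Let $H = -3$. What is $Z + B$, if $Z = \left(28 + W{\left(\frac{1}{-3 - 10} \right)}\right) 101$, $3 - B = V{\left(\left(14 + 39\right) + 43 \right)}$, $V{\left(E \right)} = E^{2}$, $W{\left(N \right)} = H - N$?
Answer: $- \frac{86843}{13} \approx -6680.2$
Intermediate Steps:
$W{\left(N \right)} = -3 - N$
$B = -9213$ ($B = 3 - \left(\left(14 + 39\right) + 43\right)^{2} = 3 - \left(53 + 43\right)^{2} = 3 - 96^{2} = 3 - 9216 = -9213$)
$Z = \frac{32926}{13}$ ($Z = \left(28 - \left(3 + \frac{1}{-3 - 10}\right)\right) 101 = \left(28 - \frac{38}{13}\right) 101 = \frac{326}{13} \cdot 101 = \frac{32926}{13} \approx 2532.8$)
$Z + B = \frac{32926}{13} - 9213 = - \frac{86843}{13}$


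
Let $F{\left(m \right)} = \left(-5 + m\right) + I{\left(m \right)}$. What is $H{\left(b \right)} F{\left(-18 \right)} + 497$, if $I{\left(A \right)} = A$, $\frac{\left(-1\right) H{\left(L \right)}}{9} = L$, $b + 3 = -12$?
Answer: $-5038$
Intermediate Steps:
$b = -15$ ($b = -3 - 12 = -15$)
$H{\left(L \right)} = - 9 L$
$F{\left(m \right)} = -5 + 2 m$ ($F{\left(m \right)} = \left(-5 + m\right) + m = -5 + 2 m$)
$H{\left(b \right)} F{\left(-18 \right)} + 497 = \left(-9\right) \left(-15\right) \left(-5 + 2 \left(-18\right)\right) + 497 = 135 \left(-5 - 36\right) + 497 = 135 \left(-41\right) + 497 = -5535 + 497 = -5038$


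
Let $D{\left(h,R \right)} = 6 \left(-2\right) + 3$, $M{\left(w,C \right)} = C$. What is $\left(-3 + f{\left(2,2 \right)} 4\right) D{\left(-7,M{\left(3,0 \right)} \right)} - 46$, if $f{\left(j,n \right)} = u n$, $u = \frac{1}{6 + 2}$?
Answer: $-28$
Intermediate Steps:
$u = \frac{1}{8} \approx 0.125$
$f{\left(j,n \right)} = \frac{n}{8}$
$D{\left(h,R \right)} = -9$ ($D{\left(h,R \right)} = -12 + 3 = -9$)
$\left(-3 + f{\left(2,2 \right)} 4\right) D{\left(-7,M{\left(3,0 \right)} \right)} - 46 = \left(-3 + \frac{1}{8} \cdot 2 \cdot 4\right) \left(-9\right) - 46 = \left(-3 + \frac{1}{4} \cdot 4\right) \left(-9\right) - 46 = \left(-3 + 1\right) \left(-9\right) - 46 = \left(-2\right) \left(-9\right) - 46 = 18 - 46 = -28$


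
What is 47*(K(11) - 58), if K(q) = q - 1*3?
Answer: -2350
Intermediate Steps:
K(q) = -3 + q (K(q) = q - 3 = -3 + q)
47*(K(11) - 58) = 47*((-3 + 11) - 58) = 47*(8 - 58) = 47*(-50) = -2350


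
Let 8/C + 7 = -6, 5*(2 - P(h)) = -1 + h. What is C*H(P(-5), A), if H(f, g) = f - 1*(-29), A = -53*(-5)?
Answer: -1288/65 ≈ -19.815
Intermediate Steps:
P(h) = 11/5 - h/5 (P(h) = 2 - (-1 + h)/5 = 2 + (1/5 - h/5) = 11/5 - h/5)
A = 265
C = -8/13 (C = 8/(-7 - 6) = 8/(-13) = 8*(-1/13) = -8/13 ≈ -0.61539)
H(f, g) = 29 + f (H(f, g) = f + 29 = 29 + f)
C*H(P(-5), A) = -8*(29 + (11/5 - 1/5*(-5)))/13 = -8*(29 + (11/5 + 1))/13 = -8*(29 + 16/5)/13 = -8/13*161/5 = -1288/65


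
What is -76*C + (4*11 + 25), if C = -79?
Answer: 6073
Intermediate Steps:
-76*C + (4*11 + 25) = -76*(-79) + (4*11 + 25) = 6004 + (44 + 25) = 6004 + 69 = 6073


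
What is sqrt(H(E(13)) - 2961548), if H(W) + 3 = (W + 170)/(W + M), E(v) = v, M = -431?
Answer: I*sqrt(517454113418)/418 ≈ 1720.9*I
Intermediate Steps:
H(W) = -3 + (170 + W)/(-431 + W) (H(W) = -3 + (W + 170)/(W - 431) = -3 + (170 + W)/(-431 + W))
sqrt(H(E(13)) - 2961548) = sqrt((1463 - 2*13)/(-431 + 13) - 2961548) = sqrt((1463 - 26)/(-418) - 2961548) = sqrt(-1/418*1437 - 2961548) = sqrt(-1437/418 - 2961548) = sqrt(-1237928501/418) = I*sqrt(517454113418)/418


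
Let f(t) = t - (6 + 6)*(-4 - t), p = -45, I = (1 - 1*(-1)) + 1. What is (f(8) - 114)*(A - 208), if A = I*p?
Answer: -13034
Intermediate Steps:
I = 3 (I = (1 + 1) + 1 = 2 + 1 = 3)
f(t) = 48 + 13*t (f(t) = t - 12*(-4 - t) = t - (-48 - 12*t) = t + (48 + 12*t) = 48 + 13*t)
A = -135 (A = 3*(-45) = -135)
(f(8) - 114)*(A - 208) = ((48 + 13*8) - 114)*(-135 - 208) = ((48 + 104) - 114)*(-343) = (152 - 114)*(-343) = 38*(-343) = -13034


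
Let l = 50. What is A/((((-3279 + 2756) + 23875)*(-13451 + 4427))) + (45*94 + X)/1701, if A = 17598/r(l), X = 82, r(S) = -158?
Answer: 162776052883/64211968512 ≈ 2.5350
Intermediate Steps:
A = -8799/79 (A = 17598/(-158) = 17598*(-1/158) = -8799/79 ≈ -111.38)
A/((((-3279 + 2756) + 23875)*(-13451 + 4427))) + (45*94 + X)/1701 = -8799*1/((-13451 + 4427)*((-3279 + 2756) + 23875))/79 + (45*94 + 82)/1701 = -8799*(-1/(9024*(-523 + 23875)))/79 + (4230 + 82)*(1/1701) = -8799/(79*(23352*(-9024))) + 4312*(1/1701) = -8799/79/(-210728448) + 616/243 = -8799/79*(-1/210728448) + 616/243 = 419/792740352 + 616/243 = 162776052883/64211968512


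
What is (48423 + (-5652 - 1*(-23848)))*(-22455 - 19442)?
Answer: -2791136243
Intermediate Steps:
(48423 + (-5652 - 1*(-23848)))*(-22455 - 19442) = (48423 + (-5652 + 23848))*(-41897) = (48423 + 18196)*(-41897) = 66619*(-41897) = -2791136243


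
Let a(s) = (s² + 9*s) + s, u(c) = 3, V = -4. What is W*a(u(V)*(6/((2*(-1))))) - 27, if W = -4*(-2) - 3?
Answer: -72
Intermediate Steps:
a(s) = s² + 10*s
W = 5 (W = 8 - 3 = 5)
W*a(u(V)*(6/((2*(-1))))) - 27 = 5*((3*(6/((2*(-1)))))*(10 + 3*(6/((2*(-1)))))) - 27 = 5*((3*(6/(-2)))*(10 + 3*(6/(-2)))) - 27 = 5*((3*(6*(-½)))*(10 + 3*(6*(-½)))) - 27 = 5*((3*(-3))*(10 + 3*(-3))) - 27 = 5*(-9*(10 - 9)) - 27 = 5*(-9*1) - 27 = 5*(-9) - 27 = -45 - 27 = -72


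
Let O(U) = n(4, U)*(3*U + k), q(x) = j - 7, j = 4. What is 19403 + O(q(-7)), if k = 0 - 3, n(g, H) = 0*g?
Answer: 19403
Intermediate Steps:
q(x) = -3 (q(x) = 4 - 7 = -3)
n(g, H) = 0
k = -3
O(U) = 0 (O(U) = 0*(3*U - 3) = 0*(-3 + 3*U) = 0)
19403 + O(q(-7)) = 19403 + 0 = 19403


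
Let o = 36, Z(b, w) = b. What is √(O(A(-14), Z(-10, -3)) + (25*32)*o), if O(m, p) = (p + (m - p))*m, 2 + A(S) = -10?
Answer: 12*√201 ≈ 170.13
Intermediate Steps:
A(S) = -12 (A(S) = -2 - 10 = -12)
O(m, p) = m² (O(m, p) = m*m = m²)
√(O(A(-14), Z(-10, -3)) + (25*32)*o) = √((-12)² + (25*32)*36) = √(144 + 800*36) = √(144 + 28800) = √28944 = 12*√201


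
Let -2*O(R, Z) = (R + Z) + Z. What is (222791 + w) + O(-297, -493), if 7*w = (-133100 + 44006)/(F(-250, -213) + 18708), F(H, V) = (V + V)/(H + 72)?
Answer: 1736299842881/7771050 ≈ 2.2343e+5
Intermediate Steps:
F(H, V) = 2*V/(72 + H) (F(H, V) = (2*V)/(72 + H) = 2*V/(72 + H))
O(R, Z) = -Z - R/2 (O(R, Z) = -((R + Z) + Z)/2 = -(R + 2*Z)/2 = -Z - R/2)
w = -2643122/3885525 (w = ((-133100 + 44006)/(2*(-213)/(72 - 250) + 18708))/7 = (-89094/(2*(-213)/(-178) + 18708))/7 = (-89094/(2*(-213)*(-1/178) + 18708))/7 = (-89094/(213/89 + 18708))/7 = (-89094/1665225/89)/7 = (-89094*89/1665225)/7 = (1/7)*(-2643122/555075) = -2643122/3885525 ≈ -0.68025)
(222791 + w) + O(-297, -493) = (222791 - 2643122/3885525) + (-1*(-493) - 1/2*(-297)) = 865657357153/3885525 + (493 + 297/2) = 865657357153/3885525 + 1283/2 = 1736299842881/7771050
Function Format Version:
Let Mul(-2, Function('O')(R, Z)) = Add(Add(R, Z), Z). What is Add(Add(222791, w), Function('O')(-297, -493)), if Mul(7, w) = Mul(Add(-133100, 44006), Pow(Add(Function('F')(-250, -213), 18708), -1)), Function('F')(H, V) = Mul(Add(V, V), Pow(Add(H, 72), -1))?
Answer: Rational(1736299842881, 7771050) ≈ 2.2343e+5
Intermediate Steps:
Function('F')(H, V) = Mul(2, V, Pow(Add(72, H), -1)) (Function('F')(H, V) = Mul(Mul(2, V), Pow(Add(72, H), -1)) = Mul(2, V, Pow(Add(72, H), -1)))
Function('O')(R, Z) = Add(Mul(-1, Z), Mul(Rational(-1, 2), R)) (Function('O')(R, Z) = Mul(Rational(-1, 2), Add(Add(R, Z), Z)) = Mul(Rational(-1, 2), Add(R, Mul(2, Z))) = Add(Mul(-1, Z), Mul(Rational(-1, 2), R)))
w = Rational(-2643122, 3885525) (w = Mul(Rational(1, 7), Mul(Add(-133100, 44006), Pow(Add(Mul(2, -213, Pow(Add(72, -250), -1)), 18708), -1))) = Mul(Rational(1, 7), Mul(-89094, Pow(Add(Mul(2, -213, Pow(-178, -1)), 18708), -1))) = Mul(Rational(1, 7), Mul(-89094, Pow(Add(Mul(2, -213, Rational(-1, 178)), 18708), -1))) = Mul(Rational(1, 7), Mul(-89094, Pow(Add(Rational(213, 89), 18708), -1))) = Mul(Rational(1, 7), Mul(-89094, Pow(Rational(1665225, 89), -1))) = Mul(Rational(1, 7), Mul(-89094, Rational(89, 1665225))) = Mul(Rational(1, 7), Rational(-2643122, 555075)) = Rational(-2643122, 3885525) ≈ -0.68025)
Add(Add(222791, w), Function('O')(-297, -493)) = Add(Add(222791, Rational(-2643122, 3885525)), Add(Mul(-1, -493), Mul(Rational(-1, 2), -297))) = Add(Rational(865657357153, 3885525), Add(493, Rational(297, 2))) = Add(Rational(865657357153, 3885525), Rational(1283, 2)) = Rational(1736299842881, 7771050)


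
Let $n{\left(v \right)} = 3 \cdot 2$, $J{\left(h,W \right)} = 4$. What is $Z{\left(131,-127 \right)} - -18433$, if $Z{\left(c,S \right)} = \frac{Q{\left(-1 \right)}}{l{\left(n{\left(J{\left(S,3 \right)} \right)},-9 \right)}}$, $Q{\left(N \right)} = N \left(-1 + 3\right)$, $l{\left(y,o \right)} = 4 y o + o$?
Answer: $\frac{4147427}{225} \approx 18433.0$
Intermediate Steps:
$n{\left(v \right)} = 6$
$l{\left(y,o \right)} = o + 4 o y$ ($l{\left(y,o \right)} = 4 o y + o = o + 4 o y$)
$Q{\left(N \right)} = 2 N$ ($Q{\left(N \right)} = N 2 = 2 N$)
$Z{\left(c,S \right)} = \frac{2}{225}$ ($Z{\left(c,S \right)} = \frac{2 \left(-1\right)}{\left(-9\right) \left(1 + 4 \cdot 6\right)} = - \frac{2}{\left(-9\right) \left(1 + 24\right)} = - \frac{2}{\left(-9\right) 25} = - \frac{2}{-225} = \left(-2\right) \left(- \frac{1}{225}\right) = \frac{2}{225}$)
$Z{\left(131,-127 \right)} - -18433 = \frac{2}{225} - -18433 = \frac{2}{225} + 18433 = \frac{4147427}{225}$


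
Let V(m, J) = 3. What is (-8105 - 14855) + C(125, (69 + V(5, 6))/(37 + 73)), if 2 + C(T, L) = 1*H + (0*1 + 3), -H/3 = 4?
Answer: -22971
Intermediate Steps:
H = -12 (H = -3*4 = -12)
C(T, L) = -11 (C(T, L) = -2 + (1*(-12) + (0*1 + 3)) = -2 + (-12 + (0 + 3)) = -2 + (-12 + 3) = -2 - 9 = -11)
(-8105 - 14855) + C(125, (69 + V(5, 6))/(37 + 73)) = (-8105 - 14855) - 11 = -22960 - 11 = -22971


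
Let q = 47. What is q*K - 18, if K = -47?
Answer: -2227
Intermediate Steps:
q*K - 18 = 47*(-47) - 18 = -2209 - 18 = -2227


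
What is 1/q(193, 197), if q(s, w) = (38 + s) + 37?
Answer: 1/268 ≈ 0.0037313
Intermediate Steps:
q(s, w) = 75 + s
1/q(193, 197) = 1/(75 + 193) = 1/268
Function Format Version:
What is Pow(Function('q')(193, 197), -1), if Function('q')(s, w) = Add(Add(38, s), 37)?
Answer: Rational(1, 268) ≈ 0.0037313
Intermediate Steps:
Function('q')(s, w) = Add(75, s)
Pow(Function('q')(193, 197), -1) = Pow(Add(75, 193), -1) = Pow(268, -1) = Rational(1, 268)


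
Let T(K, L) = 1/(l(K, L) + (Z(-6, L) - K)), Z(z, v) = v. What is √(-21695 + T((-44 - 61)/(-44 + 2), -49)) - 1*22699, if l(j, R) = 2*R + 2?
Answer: -22699 + I*√1888007965/295 ≈ -22699.0 + 147.29*I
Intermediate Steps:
l(j, R) = 2 + 2*R
T(K, L) = 1/(2 - K + 3*L) (T(K, L) = 1/((2 + 2*L) + (L - K)) = 1/(2 - K + 3*L))
√(-21695 + T((-44 - 61)/(-44 + 2), -49)) - 1*22699 = √(-21695 + 1/(2 - (-44 - 61)/(-44 + 2) + 3*(-49))) - 1*22699 = √(-21695 + 1/(2 - (-105)/(-42) - 147)) - 22699 = √(-21695 + 1/(2 - (-105)*(-1)/42 - 147)) - 22699 = √(-21695 + 1/(2 - 1*5/2 - 147)) - 22699 = √(-21695 + 1/(2 - 5/2 - 147)) - 22699 = √(-21695 + 1/(-295/2)) - 22699 = √(-21695 - 2/295) - 22699 = √(-6400027/295) - 22699 = I*√1888007965/295 - 22699 = -22699 + I*√1888007965/295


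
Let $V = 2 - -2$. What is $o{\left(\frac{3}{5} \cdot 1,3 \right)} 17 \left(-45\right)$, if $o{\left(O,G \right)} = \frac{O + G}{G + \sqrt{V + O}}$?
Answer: $- \frac{20655}{11} + \frac{1377 \sqrt{115}}{11} \approx -535.3$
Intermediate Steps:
$V = 4$ ($V = 2 + 2 = 4$)
$o{\left(O,G \right)} = \frac{G + O}{G + \sqrt{4 + O}}$ ($o{\left(O,G \right)} = \frac{O + G}{G + \sqrt{4 + O}} = \frac{G + O}{G + \sqrt{4 + O}}$)
$o{\left(\frac{3}{5} \cdot 1,3 \right)} 17 \left(-45\right) = \frac{3 + \frac{3}{5} \cdot 1}{3 + \sqrt{4 + \frac{3}{5} \cdot 1}} \cdot 17 \left(-45\right) = \frac{3 + \frac{3}{5}}{3 + \sqrt{4 + \frac{3}{5}}} \cdot 17 \left(-45\right) = \frac{1}{3 + \sqrt{\frac{23}{5}}} \cdot \frac{18}{5} \cdot 17 \left(-45\right) = \frac{1}{3 + \frac{\sqrt{115}}{5}} \cdot \frac{18}{5} \cdot 17 \left(-45\right) = \frac{18}{5 \left(3 + \frac{\sqrt{115}}{5}\right)} 17 \left(-45\right) = \frac{306}{5 \left(3 + \frac{\sqrt{115}}{5}\right)} \left(-45\right) = - \frac{2754}{3 + \frac{\sqrt{115}}{5}}$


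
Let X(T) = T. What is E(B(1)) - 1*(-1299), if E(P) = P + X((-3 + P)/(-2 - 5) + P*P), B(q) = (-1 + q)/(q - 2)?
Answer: 9096/7 ≈ 1299.4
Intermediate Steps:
B(q) = (-1 + q)/(-2 + q)
E(P) = 3/7 + P**2 + 6*P/7 (E(P) = P + ((-3 + P)/(-2 - 5) + P*P) = P + ((-3 + P)/(-7) + P**2) = P + ((-3 + P)*(-1/7) + P**2) = P + ((3/7 - P/7) + P**2) = P + (3/7 + P**2 - P/7) = 3/7 + P**2 + 6*P/7)
E(B(1)) - 1*(-1299) = (3/7 + ((-1 + 1)/(-2 + 1))**2 + 6*((-1 + 1)/(-2 + 1))/7) - 1*(-1299) = (3/7 + (0/(-1))**2 + 6*(0/(-1))/7) + 1299 = (3/7 + (-1*0)**2 + 6*(-1*0)/7) + 1299 = (3/7 + 0**2 + (6/7)*0) + 1299 = (3/7 + 0 + 0) + 1299 = 3/7 + 1299 = 9096/7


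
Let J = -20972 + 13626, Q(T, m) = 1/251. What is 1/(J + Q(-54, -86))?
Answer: -251/1843845 ≈ -0.00013613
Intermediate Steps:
Q(T, m) = 1/251
J = -7346
1/(J + Q(-54, -86)) = 1/(-7346 + 1/251) = 1/(-1843845/251) = -251/1843845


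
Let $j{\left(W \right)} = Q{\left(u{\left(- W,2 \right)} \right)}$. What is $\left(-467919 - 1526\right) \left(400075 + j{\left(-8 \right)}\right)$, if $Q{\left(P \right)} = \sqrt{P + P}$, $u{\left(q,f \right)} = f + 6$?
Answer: $-187815086155$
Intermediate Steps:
$u{\left(q,f \right)} = 6 + f$
$Q{\left(P \right)} = \sqrt{2} \sqrt{P}$ ($Q{\left(P \right)} = \sqrt{2 P} = \sqrt{2} \sqrt{P}$)
$j{\left(W \right)} = 4$ ($j{\left(W \right)} = \sqrt{2} \sqrt{6 + 2} = \sqrt{2} \sqrt{8} = \sqrt{2} \cdot 2 \sqrt{2} = 4$)
$\left(-467919 - 1526\right) \left(400075 + j{\left(-8 \right)}\right) = \left(-467919 - 1526\right) \left(400075 + 4\right) = \left(-469445\right) 400079 = -187815086155$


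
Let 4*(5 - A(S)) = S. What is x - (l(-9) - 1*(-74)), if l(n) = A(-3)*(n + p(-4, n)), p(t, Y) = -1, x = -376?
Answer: -785/2 ≈ -392.50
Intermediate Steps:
A(S) = 5 - S/4
l(n) = -23/4 + 23*n/4 (l(n) = (5 - ¼*(-3))*(n - 1) = (5 + ¾)*(-1 + n) = 23*(-1 + n)/4 = -23/4 + 23*n/4)
x - (l(-9) - 1*(-74)) = -376 - ((-23/4 + (23/4)*(-9)) - 1*(-74)) = -376 - ((-23/4 - 207/4) + 74) = -376 - (-115/2 + 74) = -376 - 1*33/2 = -376 - 33/2 = -785/2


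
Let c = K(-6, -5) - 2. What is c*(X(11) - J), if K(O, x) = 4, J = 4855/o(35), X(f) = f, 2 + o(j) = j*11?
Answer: -1284/383 ≈ -3.3525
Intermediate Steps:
o(j) = -2 + 11*j (o(j) = -2 + j*11 = -2 + 11*j)
J = 4855/383 (J = 4855/(-2 + 11*35) = 4855/(-2 + 385) = 4855/383 ≈ 12.676)
c = 2 (c = 4 - 2 = 2)
c*(X(11) - J) = 2*(11 - 1*4855/383) = 2*(11 - 4855/383) = 2*(-642/383) = -1284/383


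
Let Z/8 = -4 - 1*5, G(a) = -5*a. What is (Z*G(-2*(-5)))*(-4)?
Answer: -14400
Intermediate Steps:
Z = -72 (Z = 8*(-4 - 1*5) = 8*(-4 - 5) = 8*(-9) = -72)
(Z*G(-2*(-5)))*(-4) = -(-360)*(-2*(-5))*(-4) = -(-360)*10*(-4) = -72*(-50)*(-4) = 3600*(-4) = -14400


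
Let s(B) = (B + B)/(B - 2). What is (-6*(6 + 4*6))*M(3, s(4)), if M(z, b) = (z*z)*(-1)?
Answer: 1620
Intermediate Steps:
s(B) = 2*B/(-2 + B) (s(B) = (2*B)/(-2 + B) = 2*B/(-2 + B))
M(z, b) = -z² (M(z, b) = z²*(-1) = -z²)
(-6*(6 + 4*6))*M(3, s(4)) = (-6*(6 + 4*6))*(-1*3²) = (-6*(6 + 24))*(-1*9) = -6*30*(-9) = -180*(-9) = 1620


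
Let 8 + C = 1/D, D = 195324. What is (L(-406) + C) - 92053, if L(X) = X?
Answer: -18061024307/195324 ≈ -92467.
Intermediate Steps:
C = -1562591/195324 (C = -8 + 1/195324 = -1562591/195324 ≈ -8.0000)
(L(-406) + C) - 92053 = (-406 - 1562591/195324) - 92053 = -80864135/195324 - 92053 = -18061024307/195324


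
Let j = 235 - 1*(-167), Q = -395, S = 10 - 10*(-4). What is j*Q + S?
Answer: -158740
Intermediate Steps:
S = 50 (S = 10 + 40 = 50)
j = 402 (j = 235 + 167 = 402)
j*Q + S = 402*(-395) + 50 = -158790 + 50 = -158740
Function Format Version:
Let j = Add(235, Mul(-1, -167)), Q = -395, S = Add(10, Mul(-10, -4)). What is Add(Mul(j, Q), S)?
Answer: -158740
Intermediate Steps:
S = 50 (S = Add(10, 40) = 50)
j = 402 (j = Add(235, 167) = 402)
Add(Mul(j, Q), S) = Add(Mul(402, -395), 50) = Add(-158790, 50) = -158740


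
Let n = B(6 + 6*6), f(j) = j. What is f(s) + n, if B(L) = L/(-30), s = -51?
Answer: -262/5 ≈ -52.400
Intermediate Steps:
B(L) = -L/30 (B(L) = L*(-1/30) = -L/30)
n = -7/5 (n = -(6 + 6*6)/30 = -(6 + 36)/30 = -1/30*42 = -7/5 ≈ -1.4000)
f(s) + n = -51 - 7/5 = -262/5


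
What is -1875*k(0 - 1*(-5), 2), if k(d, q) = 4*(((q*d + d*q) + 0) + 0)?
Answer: -150000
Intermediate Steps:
k(d, q) = 8*d*q (k(d, q) = 4*(((d*q + d*q) + 0) + 0) = 4*((2*d*q + 0) + 0) = 4*(2*d*q + 0) = 4*(2*d*q) = 8*d*q)
-1875*k(0 - 1*(-5), 2) = -15000*(0 - 1*(-5))*2 = -15000*(0 + 5)*2 = -15000*5*2 = -1875*80 = -150000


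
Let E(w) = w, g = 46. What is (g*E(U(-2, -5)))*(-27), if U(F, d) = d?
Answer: 6210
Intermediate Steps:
(g*E(U(-2, -5)))*(-27) = (46*(-5))*(-27) = -230*(-27) = 6210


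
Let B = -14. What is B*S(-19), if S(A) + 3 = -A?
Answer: -224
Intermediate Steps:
S(A) = -3 - A
B*S(-19) = -14*(-3 - 1*(-19)) = -14*(-3 + 19) = -14*16 = -224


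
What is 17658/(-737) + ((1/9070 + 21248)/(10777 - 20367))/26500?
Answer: -40701910612269057/1698788279650000 ≈ -23.959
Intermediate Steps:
17658/(-737) + ((1/9070 + 21248)/(10777 - 20367))/26500 = 17658*(-1/737) + ((1/9070 + 21248)/(-9590))*(1/26500) = -17658/737 + ((192719361/9070)*(-1/9590))*(1/26500) = -17658/737 - 192719361/86981300*1/26500 = -17658/737 - 192719361/2305004450000 = -40701910612269057/1698788279650000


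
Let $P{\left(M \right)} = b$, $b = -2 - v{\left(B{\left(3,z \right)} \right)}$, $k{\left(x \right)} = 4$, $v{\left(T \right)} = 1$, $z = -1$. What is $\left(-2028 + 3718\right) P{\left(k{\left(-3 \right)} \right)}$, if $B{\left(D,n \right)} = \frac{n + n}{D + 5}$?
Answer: $-5070$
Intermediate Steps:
$B{\left(D,n \right)} = \frac{2 n}{5 + D}$
$b = -3$ ($b = -2 - 1 = -3$)
$P{\left(M \right)} = -3$
$\left(-2028 + 3718\right) P{\left(k{\left(-3 \right)} \right)} = \left(-2028 + 3718\right) \left(-3\right) = 1690 \left(-3\right) = -5070$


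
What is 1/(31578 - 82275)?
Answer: -1/50697 ≈ -1.9725e-5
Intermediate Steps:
1/(31578 - 82275) = 1/(-50697) = -1/50697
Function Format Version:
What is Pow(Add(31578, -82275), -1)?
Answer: Rational(-1, 50697) ≈ -1.9725e-5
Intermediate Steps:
Pow(Add(31578, -82275), -1) = Pow(-50697, -1) = Rational(-1, 50697)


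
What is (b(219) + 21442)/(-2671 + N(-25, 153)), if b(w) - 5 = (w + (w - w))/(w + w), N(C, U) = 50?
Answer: -42895/5242 ≈ -8.1830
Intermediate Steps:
b(w) = 11/2 (b(w) = 5 + (w + (w - w))/(w + w) = 5 + (w + 0)/((2*w)) = 5 + w*(1/(2*w)) = 5 + ½ = 11/2)
(b(219) + 21442)/(-2671 + N(-25, 153)) = (11/2 + 21442)/(-2671 + 50) = (42895/2)/(-2621) = (42895/2)*(-1/2621) = -42895/5242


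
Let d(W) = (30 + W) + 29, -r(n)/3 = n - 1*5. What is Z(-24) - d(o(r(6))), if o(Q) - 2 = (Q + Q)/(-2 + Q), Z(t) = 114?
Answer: 259/5 ≈ 51.800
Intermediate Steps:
r(n) = 15 - 3*n (r(n) = -3*(n - 1*5) = -3*(n - 5) = -3*(-5 + n) = 15 - 3*n)
o(Q) = 2 + 2*Q/(-2 + Q) (o(Q) = 2 + (Q + Q)/(-2 + Q) = 2 + (2*Q)/(-2 + Q) = 2 + 2*Q/(-2 + Q))
d(W) = 59 + W
Z(-24) - d(o(r(6))) = 114 - (59 + 4*(-1 + (15 - 3*6))/(-2 + (15 - 3*6))) = 114 - (59 + 4*(-1 + (15 - 18))/(-2 + (15 - 18))) = 114 - (59 + 4*(-1 - 3)/(-2 - 3)) = 114 - (59 + 4*(-4)/(-5)) = 114 - (59 + 4*(-1/5)*(-4)) = 114 - (59 + 16/5) = 114 - 1*311/5 = 114 - 311/5 = 259/5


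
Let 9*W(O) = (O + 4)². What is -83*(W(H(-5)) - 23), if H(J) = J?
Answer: 17098/9 ≈ 1899.8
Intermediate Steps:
W(O) = (4 + O)²/9 (W(O) = (O + 4)²/9 = (4 + O)²/9)
-83*(W(H(-5)) - 23) = -83*((4 - 5)²/9 - 23) = -83*((⅑)*(-1)² - 23) = -83*((⅑)*1 - 23) = -83*(⅑ - 23) = -83*(-206/9) = 17098/9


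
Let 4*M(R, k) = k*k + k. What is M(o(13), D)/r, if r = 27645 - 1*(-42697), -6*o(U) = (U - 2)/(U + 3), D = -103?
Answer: 5253/140684 ≈ 0.037339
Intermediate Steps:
o(U) = -(-2 + U)/(6*(3 + U)) (o(U) = -(U - 2)/(6*(U + 3)) = -(-2 + U)/(6*(3 + U)))
r = 70342 (r = 27645 + 42697 = 70342)
M(R, k) = k/4 + k²/4 (M(R, k) = (k*k + k)/4 = (k² + k)/4 = (k + k²)/4 = k/4 + k²/4)
M(o(13), D)/r = ((¼)*(-103)*(1 - 103))/70342 = ((¼)*(-103)*(-102))*(1/70342) = (5253/2)*(1/70342) = 5253/140684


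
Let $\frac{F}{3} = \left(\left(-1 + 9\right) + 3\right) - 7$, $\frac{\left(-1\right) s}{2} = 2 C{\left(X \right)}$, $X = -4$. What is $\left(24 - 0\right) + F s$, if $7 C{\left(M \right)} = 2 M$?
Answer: $\frac{552}{7} \approx 78.857$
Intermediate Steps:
$C{\left(M \right)} = \frac{2 M}{7}$
$s = \frac{32}{7}$ ($s = - 2 \cdot 2 \cdot \frac{2}{7} \left(-4\right) = - 2 \cdot 2 \left(- \frac{8}{7}\right) = \left(-2\right) \left(- \frac{16}{7}\right) = \frac{32}{7} \approx 4.5714$)
$F = 12$ ($F = 3 \left(\left(\left(-1 + 9\right) + 3\right) - 7\right) = 3 \left(\left(8 + 3\right) - 7\right) = 3 \left(11 - 7\right) = 3 \cdot 4 = 12$)
$\left(24 - 0\right) + F s = \left(24 - 0\right) + 12 \cdot \frac{32}{7} = \left(24 + 0\right) + \frac{384}{7} = 24 + \frac{384}{7} = \frac{552}{7}$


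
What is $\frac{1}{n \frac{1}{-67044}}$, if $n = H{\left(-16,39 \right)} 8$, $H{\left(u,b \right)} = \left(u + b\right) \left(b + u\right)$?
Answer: $- \frac{16761}{1058} \approx -15.842$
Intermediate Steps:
$H{\left(u,b \right)} = \left(b + u\right)^{2}$ ($H{\left(u,b \right)} = \left(b + u\right) \left(b + u\right) = \left(b + u\right)^{2}$)
$n = 4232$ ($n = \left(39 - 16\right)^{2} \cdot 8 = 23^{2} \cdot 8 = 529 \cdot 8 = 4232$)
$\frac{1}{n \frac{1}{-67044}} = \frac{1}{4232 \frac{1}{-67044}} = \frac{1}{4232 \left(- \frac{1}{67044}\right)} = \frac{1}{- \frac{1058}{16761}} = - \frac{16761}{1058}$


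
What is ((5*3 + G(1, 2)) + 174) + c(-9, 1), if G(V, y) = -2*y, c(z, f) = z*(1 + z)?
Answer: 257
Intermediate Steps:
((5*3 + G(1, 2)) + 174) + c(-9, 1) = ((5*3 - 2*2) + 174) - 9*(1 - 9) = ((15 - 4) + 174) - 9*(-8) = (11 + 174) + 72 = 185 + 72 = 257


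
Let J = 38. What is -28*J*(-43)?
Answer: 45752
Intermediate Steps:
-28*J*(-43) = -28*38*(-43) = -1064*(-43) = 45752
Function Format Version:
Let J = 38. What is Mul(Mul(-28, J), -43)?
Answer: 45752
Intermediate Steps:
Mul(Mul(-28, J), -43) = Mul(Mul(-28, 38), -43) = Mul(-1064, -43) = 45752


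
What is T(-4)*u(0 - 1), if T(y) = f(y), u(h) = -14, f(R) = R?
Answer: 56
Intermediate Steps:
T(y) = y
T(-4)*u(0 - 1) = -4*(-14) = 56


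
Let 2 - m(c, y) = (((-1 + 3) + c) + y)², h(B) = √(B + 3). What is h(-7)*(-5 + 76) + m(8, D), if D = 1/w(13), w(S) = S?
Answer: -16823/169 + 142*I ≈ -99.544 + 142.0*I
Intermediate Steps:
h(B) = √(3 + B)
D = 1/13 ≈ 0.076923
m(c, y) = 2 - (2 + c + y)² (m(c, y) = 2 - (((-1 + 3) + c) + y)² = 2 - ((2 + c) + y)² = 2 - (2 + c + y)²)
h(-7)*(-5 + 76) + m(8, D) = √(3 - 7)*(-5 + 76) + (2 - (2 + 8 + 1/13)²) = √(-4)*71 + (2 - (131/13)²) = (2*I)*71 + (2 - 1*17161/169) = 142*I + (2 - 17161/169) = 142*I - 16823/169 = -16823/169 + 142*I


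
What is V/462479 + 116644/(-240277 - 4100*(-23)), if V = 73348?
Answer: -2275698920/3553226157 ≈ -0.64046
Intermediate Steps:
V/462479 + 116644/(-240277 - 4100*(-23)) = 73348/462479 + 116644/(-240277 - 4100*(-23)) = 73348*(1/462479) + 116644/(-240277 + 94300) = 73348/462479 + 116644/(-145977) = 73348/462479 + 116644*(-1/145977) = 73348/462479 - 116644/145977 = -2275698920/3553226157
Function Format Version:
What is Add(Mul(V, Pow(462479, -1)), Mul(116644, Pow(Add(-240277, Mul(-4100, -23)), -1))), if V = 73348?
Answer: Rational(-2275698920, 3553226157) ≈ -0.64046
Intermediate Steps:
Add(Mul(V, Pow(462479, -1)), Mul(116644, Pow(Add(-240277, Mul(-4100, -23)), -1))) = Add(Mul(73348, Pow(462479, -1)), Mul(116644, Pow(Add(-240277, Mul(-4100, -23)), -1))) = Add(Mul(73348, Rational(1, 462479)), Mul(116644, Pow(Add(-240277, 94300), -1))) = Add(Rational(73348, 462479), Mul(116644, Pow(-145977, -1))) = Add(Rational(73348, 462479), Mul(116644, Rational(-1, 145977))) = Add(Rational(73348, 462479), Rational(-116644, 145977)) = Rational(-2275698920, 3553226157)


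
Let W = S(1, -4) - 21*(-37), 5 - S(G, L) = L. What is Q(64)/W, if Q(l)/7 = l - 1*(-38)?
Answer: 119/131 ≈ 0.90840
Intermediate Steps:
S(G, L) = 5 - L
Q(l) = 266 + 7*l (Q(l) = 7*(l - 1*(-38)) = 7*(l + 38) = 7*(38 + l) = 266 + 7*l)
W = 786 (W = (5 - 1*(-4)) - 21*(-37) = (5 + 4) + 777 = 9 + 777 = 786)
Q(64)/W = (266 + 7*64)/786 = (266 + 448)*(1/786) = 714*(1/786) = 119/131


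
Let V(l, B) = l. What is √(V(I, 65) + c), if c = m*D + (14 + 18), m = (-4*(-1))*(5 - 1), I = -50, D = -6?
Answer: I*√114 ≈ 10.677*I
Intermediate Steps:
m = 16 (m = 4*4 = 16)
c = -64 (c = 16*(-6) + (14 + 18) = -96 + 32 = -64)
√(V(I, 65) + c) = √(-50 - 64) = √(-114) = I*√114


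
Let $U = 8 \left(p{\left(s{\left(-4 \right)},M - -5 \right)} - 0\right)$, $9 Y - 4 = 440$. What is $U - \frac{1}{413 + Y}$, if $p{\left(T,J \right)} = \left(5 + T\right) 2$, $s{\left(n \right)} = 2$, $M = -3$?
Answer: $\frac{155341}{1387} \approx 112.0$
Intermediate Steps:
$Y = \frac{148}{3}$ ($Y = \frac{4}{9} + \frac{1}{9} \cdot 440 = \frac{4}{9} + \frac{440}{9} = \frac{148}{3} \approx 49.333$)
$p{\left(T,J \right)} = 10 + 2 T$
$U = 112$ ($U = 8 \left(\left(10 + 2 \cdot 2\right) - 0\right) = 8 \left(\left(10 + 4\right) + \left(-4 + 4\right)\right) = 8 \left(14 + 0\right) = 8 \cdot 14 = 112$)
$U - \frac{1}{413 + Y} = 112 - \frac{1}{413 + \frac{148}{3}} = 112 - \frac{1}{\frac{1387}{3}} = 112 - \frac{3}{1387} = \frac{155341}{1387}$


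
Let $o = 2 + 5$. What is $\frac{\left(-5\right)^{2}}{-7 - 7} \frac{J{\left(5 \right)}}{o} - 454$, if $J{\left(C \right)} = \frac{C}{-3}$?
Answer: $- \frac{133351}{294} \approx -453.57$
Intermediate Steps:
$J{\left(C \right)} = - \frac{C}{3}$ ($J{\left(C \right)} = C \left(- \frac{1}{3}\right) = - \frac{C}{3}$)
$o = 7$
$\frac{\left(-5\right)^{2}}{-7 - 7} \frac{J{\left(5 \right)}}{o} - 454 = \frac{\left(-5\right)^{2}}{-7 - 7} \frac{\left(- \frac{1}{3}\right) 5}{7} - 454 = \frac{1}{-14} \cdot 25 \left(\left(- \frac{5}{3}\right) \frac{1}{7}\right) - 454 = \left(- \frac{1}{14}\right) 25 \left(- \frac{5}{21}\right) - 454 = \left(- \frac{25}{14}\right) \left(- \frac{5}{21}\right) - 454 = \frac{125}{294} - 454 = - \frac{133351}{294}$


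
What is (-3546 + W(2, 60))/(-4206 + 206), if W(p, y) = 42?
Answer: 219/250 ≈ 0.87600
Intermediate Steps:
(-3546 + W(2, 60))/(-4206 + 206) = (-3546 + 42)/(-4206 + 206) = -3504/(-4000) = -3504*(-1/4000) = 219/250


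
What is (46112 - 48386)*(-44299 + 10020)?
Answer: 77950446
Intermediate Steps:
(46112 - 48386)*(-44299 + 10020) = -2274*(-34279) = 77950446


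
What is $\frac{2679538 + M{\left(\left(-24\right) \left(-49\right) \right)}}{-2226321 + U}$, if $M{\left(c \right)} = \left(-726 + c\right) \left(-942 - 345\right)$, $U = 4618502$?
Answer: $\frac{2100388}{2392181} \approx 0.87802$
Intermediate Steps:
$M{\left(c \right)} = 934362 - 1287 c$ ($M{\left(c \right)} = \left(-726 + c\right) \left(-1287\right) = 934362 - 1287 c$)
$\frac{2679538 + M{\left(\left(-24\right) \left(-49\right) \right)}}{-2226321 + U} = \frac{2679538 + \left(934362 - 1287 \left(\left(-24\right) \left(-49\right)\right)\right)}{-2226321 + 4618502} = \frac{2679538 + \left(934362 - 1513512\right)}{2392181} = \left(2679538 + \left(934362 - 1513512\right)\right) \frac{1}{2392181} = \left(2679538 - 579150\right) \frac{1}{2392181} = 2100388 \cdot \frac{1}{2392181} = \frac{2100388}{2392181}$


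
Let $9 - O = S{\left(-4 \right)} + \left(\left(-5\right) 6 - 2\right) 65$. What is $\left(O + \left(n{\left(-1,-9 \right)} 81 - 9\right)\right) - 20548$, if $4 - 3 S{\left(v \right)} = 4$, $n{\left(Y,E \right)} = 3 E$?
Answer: $-20655$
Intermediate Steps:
$S{\left(v \right)} = 0$ ($S{\left(v \right)} = \frac{4}{3} - \frac{4}{3} = 0$)
$O = 2089$ ($O = 9 - \left(0 + \left(\left(-5\right) 6 - 2\right) 65\right) = 9 - \left(0 + \left(-30 - 2\right) 65\right) = 9 - \left(0 - 2080\right) = 9 - -2080 = 9 + 2080 = 2089$)
$\left(O + \left(n{\left(-1,-9 \right)} 81 - 9\right)\right) - 20548 = \left(2089 + \left(3 \left(-9\right) 81 - 9\right)\right) - 20548 = \left(2089 - 2196\right) - 20548 = -107 - 20548 = -20655$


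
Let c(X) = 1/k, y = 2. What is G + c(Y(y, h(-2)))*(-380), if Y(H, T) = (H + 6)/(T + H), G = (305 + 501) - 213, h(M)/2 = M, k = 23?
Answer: 13259/23 ≈ 576.48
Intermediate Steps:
h(M) = 2*M
G = 593 (G = 806 - 213 = 593)
Y(H, T) = (6 + H)/(H + T)
c(X) = 1/23
G + c(Y(y, h(-2)))*(-380) = 593 + (1/23)*(-380) = 593 - 380/23 = 13259/23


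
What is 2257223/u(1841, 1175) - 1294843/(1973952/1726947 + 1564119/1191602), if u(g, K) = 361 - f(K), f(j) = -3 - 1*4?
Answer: -107683975374130375925/206624466868144 ≈ -5.2116e+5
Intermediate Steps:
f(j) = -7 (f(j) = -3 - 4 = -7)
u(g, K) = 368 (u(g, K) = 361 - 1*(-7) = 361 + 7 = 368)
2257223/u(1841, 1175) - 1294843/(1973952/1726947 + 1564119/1191602) = 2257223/368 - 1294843/(1973952/1726947 + 1564119/1191602) = 2257223*(1/368) - 1294843/(1973952*(1/1726947) + 1564119*(1/1191602)) = 2257223/368 - 1294843/(219328/191883 + 1564119/1191602) = 2257223/368 - 1294843/561479529533/228648166566 = 2257223/368 - 1294843*228648166566/561479529533 = 2257223/368 - 296063477940819138/561479529533 = -107683975374130375925/206624466868144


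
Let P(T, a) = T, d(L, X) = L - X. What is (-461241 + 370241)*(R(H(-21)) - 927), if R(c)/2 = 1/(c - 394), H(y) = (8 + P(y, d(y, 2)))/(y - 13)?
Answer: 1128955919000/13383 ≈ 8.4358e+7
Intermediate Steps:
H(y) = (8 + y)/(-13 + y) (H(y) = (8 + y)/(y - 13) = (8 + y)/(-13 + y))
R(c) = 2/(-394 + c) (R(c) = 2/(c - 394) = 2/(-394 + c))
(-461241 + 370241)*(R(H(-21)) - 927) = (-461241 + 370241)*(2/(-394 + (8 - 21)/(-13 - 21)) - 927) = -91000*(2/(-394 - 13/(-34)) - 927) = -91000*(2/(-394 - 1/34*(-13)) - 927) = -91000*(2/(-394 + 13/34) - 927) = -91000*(2/(-13383/34) - 927) = -91000*(2*(-34/13383) - 927) = -91000*(-68/13383 - 927) = -91000*(-12406109/13383) = 1128955919000/13383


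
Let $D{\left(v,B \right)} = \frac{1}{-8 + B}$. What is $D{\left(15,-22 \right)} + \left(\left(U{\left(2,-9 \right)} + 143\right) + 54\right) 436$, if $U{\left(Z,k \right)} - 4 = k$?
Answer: $\frac{2511359}{30} \approx 83712.0$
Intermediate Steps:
$U{\left(Z,k \right)} = 4 + k$
$D{\left(15,-22 \right)} + \left(\left(U{\left(2,-9 \right)} + 143\right) + 54\right) 436 = \frac{1}{-8 - 22} + \left(\left(\left(4 - 9\right) + 143\right) + 54\right) 436 = \frac{1}{-30} + \left(\left(-5 + 143\right) + 54\right) 436 = - \frac{1}{30} + \left(138 + 54\right) 436 = - \frac{1}{30} + 192 \cdot 436 = - \frac{1}{30} + 83712 = \frac{2511359}{30}$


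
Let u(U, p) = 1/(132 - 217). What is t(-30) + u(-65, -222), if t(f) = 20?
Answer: 1699/85 ≈ 19.988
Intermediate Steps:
u(U, p) = -1/85 (u(U, p) = 1/(-85) = -1/85)
t(-30) + u(-65, -222) = 20 - 1/85 = 1699/85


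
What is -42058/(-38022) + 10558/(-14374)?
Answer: 50776354/136632057 ≈ 0.37163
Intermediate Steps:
-42058/(-38022) + 10558/(-14374) = -42058*(-1/38022) + 10558*(-1/14374) = 21029/19011 - 5279/7187 = 50776354/136632057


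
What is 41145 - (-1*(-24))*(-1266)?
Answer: 71529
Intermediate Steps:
41145 - (-1*(-24))*(-1266) = 41145 - 24*(-1266) = 41145 - 1*(-30384) = 41145 + 30384 = 71529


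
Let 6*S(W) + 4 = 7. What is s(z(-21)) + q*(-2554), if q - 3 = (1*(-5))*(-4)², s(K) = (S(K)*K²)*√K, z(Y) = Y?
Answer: 196658 + 441*I*√21/2 ≈ 1.9666e+5 + 1010.5*I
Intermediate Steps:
S(W) = ½ (S(W) = -⅔ + (⅙)*7 = -⅔ + 7/6 = ½)
s(K) = K^(5/2)/2 (s(K) = (K²/2)*√K = K^(5/2)/2)
q = -77 (q = 3 + (1*(-5))*(-4)² = 3 - 5*16 = 3 - 80 = -77)
s(z(-21)) + q*(-2554) = (-21)^(5/2)/2 - 77*(-2554) = (441*I*√21)/2 + 196658 = 441*I*√21/2 + 196658 = 196658 + 441*I*√21/2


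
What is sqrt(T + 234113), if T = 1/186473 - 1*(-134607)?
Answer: sqrt(12821198109863353)/186473 ≈ 607.22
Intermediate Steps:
T = 25100571112/186473 (T = 1/186473 + 134607 = 25100571112/186473 ≈ 1.3461e+5)
sqrt(T + 234113) = sqrt(25100571112/186473 + 234113) = sqrt(68756324561/186473) = sqrt(12821198109863353)/186473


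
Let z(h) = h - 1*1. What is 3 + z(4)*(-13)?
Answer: -36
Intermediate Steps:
z(h) = -1 + h (z(h) = h - 1 = -1 + h)
3 + z(4)*(-13) = 3 + (-1 + 4)*(-13) = 3 + 3*(-13) = 3 - 39 = -36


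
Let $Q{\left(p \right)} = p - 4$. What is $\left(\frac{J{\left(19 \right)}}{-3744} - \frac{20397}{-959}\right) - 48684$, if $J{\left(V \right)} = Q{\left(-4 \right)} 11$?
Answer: $- \frac{21840407063}{448812} \approx -48663.0$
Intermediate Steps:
$Q{\left(p \right)} = -4 + p$
$J{\left(V \right)} = -88$ ($J{\left(V \right)} = \left(-4 - 4\right) 11 = \left(-8\right) 11 = -88$)
$\left(\frac{J{\left(19 \right)}}{-3744} - \frac{20397}{-959}\right) - 48684 = \left(- \frac{88}{-3744} - \frac{20397}{-959}\right) - 48684 = \left(\left(-88\right) \left(- \frac{1}{3744}\right) - - \frac{20397}{959}\right) - 48684 = \left(\frac{11}{468} + \frac{20397}{959}\right) - 48684 = \frac{9556345}{448812} - 48684 = - \frac{21840407063}{448812}$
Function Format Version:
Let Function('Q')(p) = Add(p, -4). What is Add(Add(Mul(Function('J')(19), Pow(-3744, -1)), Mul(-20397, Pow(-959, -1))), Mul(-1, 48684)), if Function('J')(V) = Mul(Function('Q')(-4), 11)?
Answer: Rational(-21840407063, 448812) ≈ -48663.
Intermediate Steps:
Function('Q')(p) = Add(-4, p)
Function('J')(V) = -88 (Function('J')(V) = Mul(Add(-4, -4), 11) = Mul(-8, 11) = -88)
Add(Add(Mul(Function('J')(19), Pow(-3744, -1)), Mul(-20397, Pow(-959, -1))), Mul(-1, 48684)) = Add(Add(Mul(-88, Pow(-3744, -1)), Mul(-20397, Pow(-959, -1))), Mul(-1, 48684)) = Add(Add(Mul(-88, Rational(-1, 3744)), Mul(-20397, Rational(-1, 959))), -48684) = Add(Add(Rational(11, 468), Rational(20397, 959)), -48684) = Add(Rational(9556345, 448812), -48684) = Rational(-21840407063, 448812)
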